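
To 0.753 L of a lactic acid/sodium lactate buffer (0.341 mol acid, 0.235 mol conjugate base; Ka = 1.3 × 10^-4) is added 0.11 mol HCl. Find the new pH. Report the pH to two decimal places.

pH = 3.33

After neutralization: n(CH3CH(OH)COOH) = 0.451 mol, n(CH3CH(OH)COO-) = 0.125 mol.
pKa = −log(1.3 × 10^-4) = 3.886
pH = pKa + log([A⁻]/[HA]) = 3.886 + log(0.125/0.451) = 3.886 -0.557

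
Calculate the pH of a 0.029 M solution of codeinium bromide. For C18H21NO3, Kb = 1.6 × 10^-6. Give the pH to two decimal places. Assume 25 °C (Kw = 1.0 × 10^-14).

pH = 4.87

C18H22NO3+ is the conjugate acid of the weak base C18H21NO3.
Ka = Kw/Kb = 1.0×10^-14 / 1.6 × 10^-6 = 6.25 × 10^-9
Ka = [H+]²/(0.029 − [H+]) = 6.25 × 10^-9
Since Ka ≪ C₀, [H+] ≈ √(Ka·C₀) = 1.35 × 10^-5 M.
([H+]/C₀ = 0.046% < 5%, so the approximation holds.)
pH = −log[H+] = −log(1.35 × 10^-5) = 4.87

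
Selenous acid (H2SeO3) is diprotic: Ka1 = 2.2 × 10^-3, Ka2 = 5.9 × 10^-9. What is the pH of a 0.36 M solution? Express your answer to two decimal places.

pH = 1.57

Ka1 ≫ Ka2, so treat the first dissociation as the only significant source of H+.
Ka1 = x²/(0.36 − x) = 2.2 × 10^-3
Solving the quadratic: x = (−Ka1 + √(Ka1² + 4·Ka1·C₀))/2 = 2.71 × 10^-2 M
pH = −log(2.71 × 10^-2) = 1.57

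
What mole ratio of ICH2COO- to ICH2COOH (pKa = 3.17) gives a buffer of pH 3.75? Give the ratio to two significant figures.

ratio = 3.8

pH = pKa + log(r) ⇒ log(r) = 3.75 − 3.17 = +0.58
r = [ICH2COO-]/[ICH2COOH] = 10^(+0.58) = 3.8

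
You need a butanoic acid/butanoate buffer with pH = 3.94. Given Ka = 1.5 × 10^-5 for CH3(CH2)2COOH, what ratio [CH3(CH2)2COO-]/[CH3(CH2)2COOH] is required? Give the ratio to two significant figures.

ratio = 0.13

pKa = -log(1.5 × 10^-5) = 4.824
pH = pKa + log(r) ⇒ log(r) = 3.94 − 4.824 = -0.884
r = [CH3(CH2)2COO-]/[CH3(CH2)2COOH] = 10^(-0.884) = 0.131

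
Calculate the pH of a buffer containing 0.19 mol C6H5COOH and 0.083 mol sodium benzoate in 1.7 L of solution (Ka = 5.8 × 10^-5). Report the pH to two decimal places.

pH = 3.88

pKa = −log(5.8 × 10^-5) = 4.237
Using pH = pKa + log([base]/[acid]) with [base]/[acid] = 0.083/0.19:
pH = 4.237 + (-0.360) = 3.88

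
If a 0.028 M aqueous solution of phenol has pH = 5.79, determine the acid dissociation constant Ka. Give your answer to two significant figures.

Ka = 9.4 × 10^-11

[H+] = 10^(-5.79) = 1.62 × 10^-6 M
At equilibrium [HA] = 0.028 − 1.62 × 10^-6 = 2.80 × 10^-2 M
Ka = [H+][A-]/[HA] = (1.62 × 10^-6)² / 2.80 × 10^-2 = 9.4 × 10^-11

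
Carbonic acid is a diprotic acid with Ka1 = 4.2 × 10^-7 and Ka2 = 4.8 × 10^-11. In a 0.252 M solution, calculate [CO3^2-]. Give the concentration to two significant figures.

4.8 × 10^-11 M

First ionization gives [H+] ≈ [HCO3-] = 3.25 × 10^-4 M.
Second step: Ka2 = [H+][CO3^2-]/[HCO3-] ≈ [CO3^2-] (since [H+] ≈ [HCO3-]).
So [CO3^2-] ≈ Ka2.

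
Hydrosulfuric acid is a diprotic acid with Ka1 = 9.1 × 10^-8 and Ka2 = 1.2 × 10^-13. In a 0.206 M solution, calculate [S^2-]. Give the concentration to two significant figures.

1.2 × 10^-13 M

First ionization gives [H+] ≈ [HS-] = 1.37 × 10^-4 M.
Second step: Ka2 = [H+][S^2-]/[HS-] ≈ [S^2-] (since [H+] ≈ [HS-]).
So [S^2-] ≈ Ka2.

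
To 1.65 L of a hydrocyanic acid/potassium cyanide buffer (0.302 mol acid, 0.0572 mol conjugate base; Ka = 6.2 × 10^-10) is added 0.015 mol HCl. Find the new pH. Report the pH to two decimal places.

Added H+ converts CN- to HCN: HCN → 0.317 mol, CN- → 0.0422 mol.
pKa = −log(6.2 × 10^-10) = 9.208
Henderson–Hasselbalch with mole ratio 0.0422/0.317: pH = 9.208 + (-0.876)

pH = 8.33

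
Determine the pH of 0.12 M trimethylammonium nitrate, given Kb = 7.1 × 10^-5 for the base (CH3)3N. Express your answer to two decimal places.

pH = 5.39

(CH3)3NH+ is the conjugate acid of the weak base (CH3)3N.
Ka = Kw/Kb = 1.0×10^-14 / 7.1 × 10^-5 = 1.41 × 10^-10
Ka = [H+]²/(0.12 − [H+]) = 1.41 × 10^-10
Since Ka ≪ C₀, [H+] ≈ √(Ka·C₀) = 4.11 × 10^-6 M.
pH = −log(4.11 × 10^-6) = 5.39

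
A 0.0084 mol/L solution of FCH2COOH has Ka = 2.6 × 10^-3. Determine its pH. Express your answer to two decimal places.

pH = 2.45

FCH2COOH ⇌ FCH2COO- + H+
Let x = [H+] at equilibrium. Ka = x²/(0.0084 − x).
Here C₀/Ka ≈ 3.23, so the small-x approximation fails. Use the quadratic:
x = (−Ka + √(Ka² + 4·Ka·C₀))/2 = 3.55 × 10^-3 M
pH = −log[H+] = −log(3.55 × 10^-3) = 2.45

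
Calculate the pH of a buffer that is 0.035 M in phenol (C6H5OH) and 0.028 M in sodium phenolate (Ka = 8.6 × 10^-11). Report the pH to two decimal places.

pH = 9.97

pKa = −log(8.6 × 10^-11) = 10.066
Using pH = pKa + log([base]/[acid]) with [base]/[acid] = 0.028/0.035:
pH = 10.066 + (-0.097) = 9.97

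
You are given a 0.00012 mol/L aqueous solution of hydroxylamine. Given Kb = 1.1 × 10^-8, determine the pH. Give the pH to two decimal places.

NH2OH + H2O ⇌ NH3OH+ + OH-
From the ICE table, Kb = [OH-]²/(0.00012 − [OH-]) = 1.1 × 10^-8.
Neglecting [OH-] in the denominator: [OH-] = √(1.1 × 10^-8 × 0.00012) = 1.15 × 10^-6 M
Check: 0.96% ionized — well under 5%, approximation valid.
pOH = −log(1.15 × 10^-6) = 5.94; pH = 14.00 − 5.94 = 8.06

pH = 8.06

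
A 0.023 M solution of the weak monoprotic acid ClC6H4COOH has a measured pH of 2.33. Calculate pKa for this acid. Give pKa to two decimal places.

[H+] = 10^(-2.33) = 4.68 × 10^-3 M
At equilibrium [HA] = 0.023 − 4.68 × 10^-3 = 1.83 × 10^-2 M
Ka = [H+][A-]/[HA] = (4.68 × 10^-3)² / 1.83 × 10^-2 = 1.20 × 10^-3
pKa = -log(1.20 × 10^-3) = 2.92

pKa = 2.92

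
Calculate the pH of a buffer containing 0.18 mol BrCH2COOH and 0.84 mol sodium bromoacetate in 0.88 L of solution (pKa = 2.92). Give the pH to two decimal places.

pH = 3.59

Henderson–Hasselbalch: pH = pKa + log([BrCH2COO-]/[BrCH2COOH]) = 2.92 + log(0.84/0.18)
pH = 2.92 + (+0.669) = 3.59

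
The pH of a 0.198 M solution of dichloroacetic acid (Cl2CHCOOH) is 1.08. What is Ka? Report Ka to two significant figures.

Ka = 6.0 × 10^-2

[H+] = 10^(-1.08) = 8.32 × 10^-2 M
At equilibrium [HA] = 0.198 − 8.32 × 10^-2 = 1.15 × 10^-1 M
Ka = [H+][A-]/[HA] = (8.32 × 10^-2)² / 1.15 × 10^-1 = 6.0 × 10^-2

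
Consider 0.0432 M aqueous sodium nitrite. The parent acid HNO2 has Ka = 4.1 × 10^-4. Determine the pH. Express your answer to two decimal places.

pH = 8.01

NO2- is the conjugate base of the weak acid HNO2.
Kb = Kw/Ka = 1.0×10^-14 / 4.1 × 10^-4 = 2.44 × 10^-11
Kb = [OH-]²/(0.0432 − [OH-]) = 2.44 × 10^-11
Since Kb ≪ C₀, [OH-] ≈ √(Kb·C₀) = 1.03 × 10^-6 M.
([OH-]/C₀ = 0.0024% < 5%, so the approximation holds.)
pOH = 5.99, so pH = 14.00 − pOH = 8.01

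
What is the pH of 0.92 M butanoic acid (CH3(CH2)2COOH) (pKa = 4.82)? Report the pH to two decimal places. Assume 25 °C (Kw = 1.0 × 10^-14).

pH = 2.43

CH3(CH2)2COOH ⇌ CH3(CH2)2COO- + H+
Ka = 10^(−4.82) = 1.51 × 10^-5
Ka = [H+]²/(0.92 − [H+]) = 1.51 × 10^-5
Since Ka ≪ C₀, [H+] ≈ √(Ka·C₀) = 3.73 × 10^-3 M.
pH = −log(3.73 × 10^-3) = 2.43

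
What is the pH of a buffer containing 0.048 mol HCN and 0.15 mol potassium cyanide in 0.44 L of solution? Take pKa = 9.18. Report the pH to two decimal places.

pH = 9.67

Henderson–Hasselbalch: pH = pKa + log([CN-]/[HCN]) = 9.18 + log(0.15/0.048)
pH = 9.18 + (+0.495) = 9.67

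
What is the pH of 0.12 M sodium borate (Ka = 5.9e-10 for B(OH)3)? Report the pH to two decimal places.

pH = 11.15

B(OH)4- is the conjugate base of the weak acid B(OH)3.
Kb = Kw/Ka = 1.0×10^-14 / 5.9 × 10^-10 = 1.69 × 10^-5
Kb = [OH-]²/(0.12 − [OH-]) = 1.69 × 10^-5
Since Kb ≪ C₀, [OH-] ≈ √(Kb·C₀) = 1.42 × 10^-3 M.
pOH = −log(1.42 × 10^-3) = 2.85; pH = 14.00 − 2.85 = 11.15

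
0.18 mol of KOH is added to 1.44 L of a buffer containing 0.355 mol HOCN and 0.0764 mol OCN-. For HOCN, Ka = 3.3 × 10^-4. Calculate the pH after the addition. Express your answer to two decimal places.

After neutralization: n(HOCN) = 0.175 mol, n(OCN-) = 0.256 mol.
pKa = −log(3.3 × 10^-4) = 3.481
pH = pKa + log([A⁻]/[HA]) = 3.481 + log(0.256/0.175) = 3.481 +0.165

pH = 3.65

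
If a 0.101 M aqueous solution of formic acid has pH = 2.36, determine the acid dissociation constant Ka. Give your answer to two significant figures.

Ka = 2.0 × 10^-4

[H+] = 10^(-2.36) = 4.37 × 10^-3 M
At equilibrium [HA] = 0.101 − 4.37 × 10^-3 = 9.66 × 10^-2 M
Ka = [H+][A-]/[HA] = (4.37 × 10^-3)² / 9.66 × 10^-2 = 2.0 × 10^-4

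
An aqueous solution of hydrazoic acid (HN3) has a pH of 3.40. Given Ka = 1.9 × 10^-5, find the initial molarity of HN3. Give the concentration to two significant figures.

[H+] = 10^(-3.40) = 3.98 × 10^-4 M = x
Ka = x²/(C₀ − x) ⇒ C₀ = x + x²/Ka
C₀ = 3.98 × 10^-4 + (3.98 × 10^-4)²/(1.9 × 10^-5) = 8.74 × 10^-3 M

C₀ = 8.7 × 10^-3 M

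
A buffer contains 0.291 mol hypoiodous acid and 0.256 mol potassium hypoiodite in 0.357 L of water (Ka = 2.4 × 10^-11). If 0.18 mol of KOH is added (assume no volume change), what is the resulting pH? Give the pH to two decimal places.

pH = 11.21

OH- converts HOI to OI-: HOI → 0.111 mol, OI- → 0.436 mol.
pKa = −log(2.4 × 10^-11) = 10.620
Henderson–Hasselbalch with mole ratio 0.436/0.111: pH = 10.620 + (+0.594)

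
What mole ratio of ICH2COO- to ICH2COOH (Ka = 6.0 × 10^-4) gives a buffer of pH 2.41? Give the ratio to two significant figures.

ratio = 0.15

pKa = -log(6.0 × 10^-4) = 3.222
pH = pKa + log(r) ⇒ log(r) = 2.41 − 3.222 = -0.812
r = [ICH2COO-]/[ICH2COOH] = 10^(-0.812) = 0.154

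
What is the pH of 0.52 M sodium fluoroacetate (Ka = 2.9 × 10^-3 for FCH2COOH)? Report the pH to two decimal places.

FCH2COO- is the conjugate base of the weak acid FCH2COOH.
Kb = Kw/Ka = 1.0×10^-14 / 2.9 × 10^-3 = 3.45 × 10^-12
From the ICE table, Kb = x²/(0.52 − x) = 3.45 × 10^-12.
Since Kb ≪ C₀, x ≈ √(Kb·C₀) = 1.34 × 10^-6 M.
Check: 0.00026% ionized — well under 5%, approximation valid.
pOH = −log(1.34 × 10^-6) = 5.87; pH = 14.00 − 5.87 = 8.13

pH = 8.13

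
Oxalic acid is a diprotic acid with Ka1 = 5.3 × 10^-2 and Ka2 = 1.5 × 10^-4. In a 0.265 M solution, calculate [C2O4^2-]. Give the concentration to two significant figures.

First ionization gives [H+] ≈ [HC2O4-] = 9.49 × 10^-2 M.
Second step: Ka2 = [H+][C2O4^2-]/[HC2O4-] ≈ [C2O4^2-] (since [H+] ≈ [HC2O4-]).
So [C2O4^2-] ≈ Ka2.

1.5 × 10^-4 M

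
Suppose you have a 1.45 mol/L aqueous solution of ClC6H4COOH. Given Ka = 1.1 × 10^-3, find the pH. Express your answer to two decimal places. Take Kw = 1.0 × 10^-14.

pH = 1.40

ClC6H4COOH ⇌ ClC6H4COO- + H+
From the ICE table, Ka = [H+]²/(1.45 − [H+]) = 1.1 × 10^-3.
Since Ka ≪ C₀, [H+] ≈ √(Ka·C₀) = 3.99 × 10^-2 M.
pH = −log(3.99 × 10^-2) = 1.40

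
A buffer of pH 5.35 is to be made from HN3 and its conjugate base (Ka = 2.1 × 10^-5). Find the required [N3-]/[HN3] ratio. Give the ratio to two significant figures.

pKa = -log(2.1 × 10^-5) = 4.678
pH = pKa + log(r) ⇒ log(r) = 5.35 − 4.678 = +0.672
r = [N3-]/[HN3] = 10^(+0.672) = 4.7

ratio = 4.7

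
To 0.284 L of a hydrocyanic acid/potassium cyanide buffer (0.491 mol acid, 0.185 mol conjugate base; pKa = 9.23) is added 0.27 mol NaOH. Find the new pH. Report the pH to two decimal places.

pH = 9.54

After neutralization: n(HCN) = 0.221 mol, n(CN-) = 0.455 mol.
pH = pKa + log([A⁻]/[HA]) = 9.23 + log(0.455/0.221) = 9.23 +0.314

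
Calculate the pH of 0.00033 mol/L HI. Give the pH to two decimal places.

HI is a strong acid and dissociates completely, so [H+] = 0.00033 M.
pH = -log(0.00033) = 3.48

pH = 3.48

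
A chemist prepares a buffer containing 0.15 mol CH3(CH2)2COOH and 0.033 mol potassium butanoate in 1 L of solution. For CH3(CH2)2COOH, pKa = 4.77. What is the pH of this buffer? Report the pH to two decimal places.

Henderson–Hasselbalch: pH = pKa + log([CH3(CH2)2COO-]/[CH3(CH2)2COOH]) = 4.77 + log(0.033/0.15)
pH = 4.77 + (-0.658) = 4.11

pH = 4.11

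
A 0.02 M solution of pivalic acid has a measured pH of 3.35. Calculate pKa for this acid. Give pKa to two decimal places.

pKa = 4.99

[H+] = 10^(-3.35) = 4.47 × 10^-4 M
At equilibrium [HA] = 0.02 − 4.47 × 10^-4 = 1.96 × 10^-2 M
Ka = [H+][A-]/[HA] = (4.47 × 10^-4)² / 1.96 × 10^-2 = 1.02 × 10^-5
pKa = -log(1.02 × 10^-5) = 4.99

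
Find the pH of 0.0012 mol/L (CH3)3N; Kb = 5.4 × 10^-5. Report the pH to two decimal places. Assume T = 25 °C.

pH = 10.36

(CH3)3N + H2O ⇌ (CH3)3NH+ + OH-
Kb = [OH-]²/(0.0012 − [OH-]) = 5.4 × 10^-5
Here C₀/Kb ≈ 22.2, so the small-[OH-] approximation fails. Use the quadratic:
[OH-] = (−Kb + √(Kb² + 4·Kb·C₀))/2 = 2.29 × 10^-4 M
pOH = −log(2.29 × 10^-4) = 3.64; pH = 14.00 − 3.64 = 10.36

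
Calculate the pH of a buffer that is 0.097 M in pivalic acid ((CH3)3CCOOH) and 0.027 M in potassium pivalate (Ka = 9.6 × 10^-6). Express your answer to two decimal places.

pKa = −log(9.6 × 10^-6) = 5.018
Using pH = pKa + log([base]/[acid]) with [base]/[acid] = 0.027/0.097:
pH = 5.018 + (-0.555) = 4.46

pH = 4.46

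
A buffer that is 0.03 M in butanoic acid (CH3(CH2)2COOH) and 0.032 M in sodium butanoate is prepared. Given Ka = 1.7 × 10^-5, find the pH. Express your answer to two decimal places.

pH = 4.80

pKa = −log(1.7 × 10^-5) = 4.770
pH = pKa + log([A⁻]/[HA]) = 4.770 + log(0.032/0.03)
pH = 4.770 + (+0.028) = 4.80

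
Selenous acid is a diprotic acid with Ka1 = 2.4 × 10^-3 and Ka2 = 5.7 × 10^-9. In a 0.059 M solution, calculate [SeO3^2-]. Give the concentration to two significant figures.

First ionization gives [H+] ≈ [HSeO3-] = 1.08 × 10^-2 M.
Second step: Ka2 = [H+][SeO3^2-]/[HSeO3-] ≈ [SeO3^2-] (since [H+] ≈ [HSeO3-]).
So [SeO3^2-] ≈ Ka2.

5.7 × 10^-9 M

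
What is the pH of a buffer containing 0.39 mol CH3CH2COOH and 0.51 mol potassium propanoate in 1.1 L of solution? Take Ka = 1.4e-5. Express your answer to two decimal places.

pH = 4.97

pKa = −log(1.4 × 10^-5) = 4.854
Using pH = pKa + log([base]/[acid]) with [base]/[acid] = 0.51/0.39:
pH = 4.854 + (+0.117) = 4.97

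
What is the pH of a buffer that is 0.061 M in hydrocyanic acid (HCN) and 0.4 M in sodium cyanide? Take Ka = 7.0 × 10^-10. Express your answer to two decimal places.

pH = 9.97

pKa = −log(7.0 × 10^-10) = 9.155
Using pH = pKa + log([base]/[acid]) with [base]/[acid] = 0.4/0.061:
pH = 9.155 + (+0.817) = 9.97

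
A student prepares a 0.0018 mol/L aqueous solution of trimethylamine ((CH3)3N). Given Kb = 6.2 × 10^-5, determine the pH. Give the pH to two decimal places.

pH = 10.48

(CH3)3N + H2O ⇌ (CH3)3NH+ + OH-
Kb = [OH-]²/(0.0018 − [OH-]) = 6.2 × 10^-5
Here C₀/Kb ≈ 29, so the small-[OH-] approximation fails. Use the quadratic:
[OH-] = (−Kb + √(Kb² + 4·Kb·C₀))/2 = 3.05 × 10^-4 M
pOH = −log(3.05 × 10^-4) = 3.52; pH = 14.00 − 3.52 = 10.48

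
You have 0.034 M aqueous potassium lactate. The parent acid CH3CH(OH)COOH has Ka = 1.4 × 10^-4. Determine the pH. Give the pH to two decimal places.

pH = 8.19

CH3CH(OH)COO- is the conjugate base of the weak acid CH3CH(OH)COOH.
Kb = Kw/Ka = 1.0×10^-14 / 1.4 × 10^-4 = 7.14 × 10^-11
Kb = [OH-]²/(0.034 − [OH-]) = 7.14 × 10^-11
Assume [OH-] ≪ 0.034: [OH-] ≈ √(7.14 × 10^-11 × 0.034) = 1.56 × 10^-6 M
pOH = 5.81, so pH = 14.00 − pOH = 8.19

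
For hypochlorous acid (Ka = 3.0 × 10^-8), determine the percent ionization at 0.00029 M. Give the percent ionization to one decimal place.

HOCl ⇌ OCl- + H+; let x = [H+] at equilibrium.
x ≈ √(Ka·C₀) = √(3.0 × 10^-8 × 0.00029) = 2.95 × 10^-6 M
Fraction ionized = 2.95 × 10^-6 / 0.00029 = 0.0102 → 1.0%

1.0%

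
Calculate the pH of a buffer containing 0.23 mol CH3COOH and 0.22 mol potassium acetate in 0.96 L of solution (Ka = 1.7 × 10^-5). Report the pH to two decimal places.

pKa = −log(1.7 × 10^-5) = 4.770
pH = pKa + log([A⁻]/[HA]) = 4.770 + log(0.22/0.23)
pH = 4.770 + (-0.019) = 4.75

pH = 4.75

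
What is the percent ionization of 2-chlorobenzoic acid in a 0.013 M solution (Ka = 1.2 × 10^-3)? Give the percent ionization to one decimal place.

ClC6H4COOH ⇌ ClC6H4COO- + H+; let x = [H+] at equilibrium.
Ka = x²/(C₀ − x); solving the quadratic gives x = 3.39 × 10^-3 M.
% ionization = x/C₀ × 100% = 3.39 × 10^-3/0.013 × 100% = 26.1%

26.1%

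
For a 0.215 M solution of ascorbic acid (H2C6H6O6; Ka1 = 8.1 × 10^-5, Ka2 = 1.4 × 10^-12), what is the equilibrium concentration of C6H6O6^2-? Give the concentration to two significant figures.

First ionization gives [H+] ≈ [HC6H6O6-] = 4.17 × 10^-3 M.
Second step: Ka2 = [H+][C6H6O6^2-]/[HC6H6O6-] ≈ [C6H6O6^2-] (since [H+] ≈ [HC6H6O6-]).
So [C6H6O6^2-] ≈ Ka2.

1.4 × 10^-12 M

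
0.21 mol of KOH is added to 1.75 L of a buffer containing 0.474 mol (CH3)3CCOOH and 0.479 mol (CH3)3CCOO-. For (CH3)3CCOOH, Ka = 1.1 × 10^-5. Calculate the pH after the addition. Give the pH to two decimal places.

pH = 5.38

OH- converts (CH3)3CCOOH to (CH3)3CCOO-: (CH3)3CCOOH → 0.264 mol, (CH3)3CCOO- → 0.689 mol.
pKa = −log(1.1 × 10^-5) = 4.959
pH = pKa + log([A⁻]/[HA]) = 4.959 + log(0.689/0.264) = 4.959 +0.417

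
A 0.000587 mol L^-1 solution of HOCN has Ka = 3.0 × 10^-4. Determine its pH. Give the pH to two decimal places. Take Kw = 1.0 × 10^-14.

HOCN ⇌ OCN- + H+
From the ICE table, Ka = x²/(0.000587 − x) = 3.0 × 10^-4.
Here C₀/Ka ≈ 1.96, so the small-x approximation fails. Use the quadratic:
x = [−0.0003 + √(0.0003² + 7.04e-07)]/2 = 2.96 × 10^-4 M
pH = −log(2.96 × 10^-4) = 3.53

pH = 3.53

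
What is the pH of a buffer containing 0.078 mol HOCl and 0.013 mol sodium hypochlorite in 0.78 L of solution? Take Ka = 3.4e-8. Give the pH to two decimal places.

pKa = −log(3.4 × 10^-8) = 7.469
pH = pKa + log([A⁻]/[HA]) = 7.469 + log(0.013/0.078)
pH = 7.469 + (-0.778) = 6.69

pH = 6.69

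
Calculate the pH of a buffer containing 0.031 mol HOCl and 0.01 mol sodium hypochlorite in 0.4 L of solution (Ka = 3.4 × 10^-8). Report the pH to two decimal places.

pH = 6.98

pKa = −log(3.4 × 10^-8) = 7.469
Henderson–Hasselbalch: pH = pKa + log([OCl-]/[HOCl]) = 7.469 + log(0.01/0.031)
pH = 7.469 + (-0.491) = 6.98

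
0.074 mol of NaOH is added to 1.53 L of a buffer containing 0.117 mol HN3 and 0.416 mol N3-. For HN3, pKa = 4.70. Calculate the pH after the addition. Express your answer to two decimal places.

After neutralization: n(HN3) = 0.043 mol, n(N3-) = 0.49 mol.
Henderson–Hasselbalch with mole ratio 0.49/0.043: pH = 4.70 + (+1.057)

pH = 5.76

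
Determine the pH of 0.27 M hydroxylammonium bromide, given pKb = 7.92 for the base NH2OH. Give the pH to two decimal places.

NH3OH+ is the conjugate acid of the weak base NH2OH.
Kb = 10^(−7.92) = 1.20 × 10^-8
Ka = Kw/Kb = 1.0×10^-14 / 1.20 × 10^-8 = 8.33 × 10^-7
Let x = [H+] at equilibrium. Ka = x²/(0.27 − x).
Assume x ≪ 0.27: x ≈ √(8.33 × 10^-7 × 0.27) = 4.74 × 10^-4 M
pH = −log(4.74 × 10^-4) = 3.32

pH = 3.32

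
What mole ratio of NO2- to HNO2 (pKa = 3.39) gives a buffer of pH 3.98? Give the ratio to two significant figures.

pH = pKa + log(r) ⇒ log(r) = 3.98 − 3.39 = +0.59
r = [NO2-]/[HNO2] = 10^(+0.59) = 3.89

ratio = 3.9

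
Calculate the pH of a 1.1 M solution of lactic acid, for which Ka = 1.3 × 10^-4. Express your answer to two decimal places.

pH = 1.92

CH3CH(OH)COOH ⇌ CH3CH(OH)COO- + H+
Let x = [H+] at equilibrium. Ka = x²/(1.1 − x).
Since Ka ≪ C₀, x ≈ √(Ka·C₀) = 1.20 × 10^-2 M.
pH = −log(1.20 × 10^-2) = 1.92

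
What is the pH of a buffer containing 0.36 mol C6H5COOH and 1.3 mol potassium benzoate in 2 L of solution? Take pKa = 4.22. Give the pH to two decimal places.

pH = pKa + log([A⁻]/[HA]) = 4.22 + log(1.3/0.36)
pH = 4.22 + (+0.558) = 4.78

pH = 4.78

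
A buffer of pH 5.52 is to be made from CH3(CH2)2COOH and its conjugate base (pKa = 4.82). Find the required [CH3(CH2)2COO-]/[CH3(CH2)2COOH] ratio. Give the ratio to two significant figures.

pH = pKa + log(r) ⇒ log(r) = 5.52 − 4.82 = +0.70
r = [CH3(CH2)2COO-]/[CH3(CH2)2COOH] = 10^(+0.70) = 5.01

ratio = 5.0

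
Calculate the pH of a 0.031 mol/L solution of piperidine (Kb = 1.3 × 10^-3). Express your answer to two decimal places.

C5H10NH + H2O ⇌ C5H10NH2+ + OH-
From the ICE table, Kb = [OH-]²/(0.031 − [OH-]) = 1.3 × 10^-3.
[OH-] is not negligible relative to C₀; solve [OH-]² + 0.0013·[OH-] − 4.03e-05 = 0.
[OH-] = [−0.0013 + √(0.0013² + 0.000161)]/2 = 5.73 × 10^-3 M
pOH = 2.24, so pH = 14.00 − pOH = 11.76

pH = 11.76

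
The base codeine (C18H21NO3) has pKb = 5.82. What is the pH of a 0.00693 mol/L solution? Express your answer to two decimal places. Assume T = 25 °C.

C18H21NO3 + H2O ⇌ C18H22NO3+ + OH-
Kb = 10^(−5.82) = 1.51 × 10^-6
From the ICE table, Kb = [OH-]²/(0.00693 − [OH-]) = 1.51 × 10^-6.
Assume [OH-] ≪ 0.00693: [OH-] ≈ √(1.51 × 10^-6 × 0.00693) = 1.02 × 10^-4 M
([OH-]/C₀ = 1.5% < 5%, so the approximation holds.)
pOH = −log(1.02 × 10^-4) = 3.99; pH = 14.00 − 3.99 = 10.01

pH = 10.01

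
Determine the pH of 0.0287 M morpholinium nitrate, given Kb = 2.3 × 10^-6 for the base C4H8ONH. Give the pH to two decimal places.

pH = 4.95

C4H8ONH2+ is the conjugate acid of the weak base C4H8ONH.
Ka = Kw/Kb = 1.0×10^-14 / 2.3 × 10^-6 = 4.35 × 10^-9
Ka = [H+]²/(0.0287 − [H+]) = 4.35 × 10^-9
Since Ka ≪ C₀, [H+] ≈ √(Ka·C₀) = 1.12 × 10^-5 M.
Check: 0.039% ionized — well under 5%, approximation valid.
pH = −log(1.12 × 10^-5) = 4.95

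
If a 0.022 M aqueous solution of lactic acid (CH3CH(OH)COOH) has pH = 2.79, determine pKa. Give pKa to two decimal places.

[H+] = 10^(-2.79) = 1.62 × 10^-3 M
At equilibrium [HA] = 0.022 − 1.62 × 10^-3 = 2.04 × 10^-2 M
Ka = [H+][A-]/[HA] = (1.62 × 10^-3)² / 2.04 × 10^-2 = 1.29 × 10^-4
pKa = -log(1.29 × 10^-4) = 3.89

pKa = 3.89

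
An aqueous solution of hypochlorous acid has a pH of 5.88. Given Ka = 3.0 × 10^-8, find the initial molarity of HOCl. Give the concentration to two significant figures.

[H+] = 10^(-5.88) = 1.32 × 10^-6 M = x
Ka = x²/(C₀ − x) ⇒ C₀ = x + x²/Ka
C₀ = 1.32 × 10^-6 + (1.32 × 10^-6)²/(3.0 × 10^-8) = 5.94 × 10^-5 M

C₀ = 5.9 × 10^-5 M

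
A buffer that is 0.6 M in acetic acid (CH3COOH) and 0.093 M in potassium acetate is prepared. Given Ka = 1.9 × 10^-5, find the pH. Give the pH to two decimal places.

pKa = −log(1.9 × 10^-5) = 4.721
pH = pKa + log([A⁻]/[HA]) = 4.721 + log(0.093/0.6)
pH = 4.721 + (-0.810) = 3.91

pH = 3.91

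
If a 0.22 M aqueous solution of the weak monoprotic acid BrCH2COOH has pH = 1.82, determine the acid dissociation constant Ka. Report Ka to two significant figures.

[H+] = 10^(-1.82) = 1.51 × 10^-2 M
At equilibrium [HA] = 0.22 − 1.51 × 10^-2 = 2.05 × 10^-1 M
Ka = [H+][A-]/[HA] = (1.51 × 10^-2)² / 2.05 × 10^-1 = 1.1 × 10^-3

Ka = 1.1 × 10^-3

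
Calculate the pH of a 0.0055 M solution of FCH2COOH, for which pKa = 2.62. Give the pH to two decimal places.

pH = 2.58

FCH2COOH ⇌ FCH2COO- + H+
Ka = 10^(−2.62) = 2.40 × 10^-3
Ka = x²/(0.0055 − x) = 2.40 × 10^-3
Here C₀/Ka ≈ 2.29, so the small-x approximation fails. Use the quadratic:
x = (−Ka + √(Ka² + 4·Ka·C₀))/2 = 2.63 × 10^-3 M
pH = −log[H+] = −log(2.63 × 10^-3) = 2.58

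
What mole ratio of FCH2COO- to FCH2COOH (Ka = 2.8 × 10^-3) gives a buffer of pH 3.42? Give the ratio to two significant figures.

pKa = -log(2.8 × 10^-3) = 2.553
pH = pKa + log(r) ⇒ log(r) = 3.42 − 2.553 = +0.867
r = [FCH2COO-]/[FCH2COOH] = 10^(+0.867) = 7.36

ratio = 7.4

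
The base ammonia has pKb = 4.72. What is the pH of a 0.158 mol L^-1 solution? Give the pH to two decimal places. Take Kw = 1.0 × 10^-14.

pH = 11.24

NH3 + H2O ⇌ NH4+ + OH-
Kb = 10^(−4.72) = 1.91 × 10^-5
From the ICE table, Kb = x²/(0.158 − x) = 1.91 × 10^-5.
Neglecting x in the denominator: x = √(1.91 × 10^-5 × 0.158) = 1.74 × 10^-3 M
(x/C₀ = 1.1% < 5%, so the approximation holds.)
pOH = 2.76, so pH = 14.00 − pOH = 11.24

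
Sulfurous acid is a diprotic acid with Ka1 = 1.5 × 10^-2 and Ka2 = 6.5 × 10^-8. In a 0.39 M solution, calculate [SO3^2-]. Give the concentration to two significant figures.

6.5 × 10^-8 M

First ionization gives [H+] ≈ [HSO3-] = 6.94 × 10^-2 M.
Second step: Ka2 = [H+][SO3^2-]/[HSO3-] ≈ [SO3^2-] (since [H+] ≈ [HSO3-]).
So [SO3^2-] ≈ Ka2.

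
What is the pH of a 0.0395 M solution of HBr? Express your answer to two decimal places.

pH = 1.40

HBr is a strong acid and dissociates completely, so [H+] = 0.0395 M.
pH = -log(0.0395) = 1.40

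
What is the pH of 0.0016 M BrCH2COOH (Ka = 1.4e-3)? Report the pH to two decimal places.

BrCH2COOH ⇌ BrCH2COO- + H+
From the ICE table, Ka = x²/(0.0016 − x) = 1.4 × 10^-3.
x is not negligible relative to C₀; solve x² + 0.0014·x − 2.24e-06 = 0.
x = (−Ka + √(Ka² + 4·Ka·C₀))/2 = 9.52 × 10^-4 M
pH = −log[H+] = −log(9.52 × 10^-4) = 3.02

pH = 3.02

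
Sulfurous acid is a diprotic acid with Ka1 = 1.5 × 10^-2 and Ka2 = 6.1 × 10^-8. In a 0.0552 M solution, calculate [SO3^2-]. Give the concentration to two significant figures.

6.1 × 10^-8 M

First ionization gives [H+] ≈ [HSO3-] = 2.22 × 10^-2 M.
Second step: Ka2 = [H+][SO3^2-]/[HSO3-] ≈ [SO3^2-] (since [H+] ≈ [HSO3-]).
So [SO3^2-] ≈ Ka2.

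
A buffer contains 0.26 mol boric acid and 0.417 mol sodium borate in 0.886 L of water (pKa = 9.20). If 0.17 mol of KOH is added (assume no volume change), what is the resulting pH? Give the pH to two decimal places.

OH- converts B(OH)3 to B(OH)4-: B(OH)3 → 0.09 mol, B(OH)4- → 0.587 mol.
Henderson–Hasselbalch with mole ratio 0.587/0.09: pH = 9.20 + (+0.814)

pH = 10.01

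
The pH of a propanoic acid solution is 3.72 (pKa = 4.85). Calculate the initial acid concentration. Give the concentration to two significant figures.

[H+] = 10^(-3.72) = 1.91 × 10^-4 M = x
Ka = 10^(−4.85) = 1.41 × 10^-5
Ka = x²/(C₀ − x) ⇒ C₀ = x + x²/Ka
C₀ = 1.91 × 10^-4 + (1.91 × 10^-4)²/(1.41 × 10^-5) = 2.78 × 10^-3 M

C₀ = 2.8 × 10^-3 M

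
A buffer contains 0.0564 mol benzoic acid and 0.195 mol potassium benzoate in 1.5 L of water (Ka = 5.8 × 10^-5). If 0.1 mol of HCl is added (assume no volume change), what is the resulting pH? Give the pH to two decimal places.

Added H+ converts C6H5COO- to C6H5COOH: C6H5COOH → 0.156 mol, C6H5COO- → 0.095 mol.
pKa = −log(5.8 × 10^-5) = 4.237
Henderson–Hasselbalch with mole ratio 0.095/0.156: pH = 4.237 + (-0.215)

pH = 4.02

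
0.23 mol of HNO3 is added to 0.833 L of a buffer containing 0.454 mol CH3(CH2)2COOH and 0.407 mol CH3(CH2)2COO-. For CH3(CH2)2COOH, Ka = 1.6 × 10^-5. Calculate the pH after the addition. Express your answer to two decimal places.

After neutralization: n(CH3(CH2)2COOH) = 0.684 mol, n(CH3(CH2)2COO-) = 0.177 mol.
pKa = −log(1.6 × 10^-5) = 4.796
Henderson–Hasselbalch with mole ratio 0.177/0.684: pH = 4.796 + (-0.587)

pH = 4.21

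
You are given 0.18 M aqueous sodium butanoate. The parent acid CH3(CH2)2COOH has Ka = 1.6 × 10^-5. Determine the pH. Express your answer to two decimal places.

pH = 9.03

CH3(CH2)2COO- is the conjugate base of the weak acid CH3(CH2)2COOH.
Kb = Kw/Ka = 1.0×10^-14 / 1.6 × 10^-5 = 6.25 × 10^-10
From the ICE table, Kb = [OH-]²/(0.18 − [OH-]) = 6.25 × 10^-10.
Since Kb ≪ C₀, [OH-] ≈ √(Kb·C₀) = 1.06 × 10^-5 M.
([OH-]/C₀ = 0.0059% < 5%, so the approximation holds.)
pOH = −log(1.06 × 10^-5) = 4.97; pH = 14.00 − 4.97 = 9.03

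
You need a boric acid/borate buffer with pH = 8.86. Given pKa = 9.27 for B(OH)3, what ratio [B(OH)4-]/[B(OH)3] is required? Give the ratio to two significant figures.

ratio = 0.39

pH = pKa + log(r) ⇒ log(r) = 8.86 − 9.27 = -0.41
r = [B(OH)4-]/[B(OH)3] = 10^(-0.41) = 0.389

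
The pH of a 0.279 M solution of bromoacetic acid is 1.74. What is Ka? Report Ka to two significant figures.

Ka = 1.3 × 10^-3

[H+] = 10^(-1.74) = 1.82 × 10^-2 M
At equilibrium [HA] = 0.279 − 1.82 × 10^-2 = 2.61 × 10^-1 M
Ka = [H+][A-]/[HA] = (1.82 × 10^-2)² / 2.61 × 10^-1 = 1.3 × 10^-3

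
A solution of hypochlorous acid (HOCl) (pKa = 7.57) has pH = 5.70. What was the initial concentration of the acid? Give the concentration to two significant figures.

C₀ = 1.5 × 10^-4 M

[H+] = 10^(-5.70) = 2.00 × 10^-6 M = x
Ka = 10^(−7.57) = 2.69 × 10^-8
Ka = x²/(C₀ − x) ⇒ C₀ = x + x²/Ka
C₀ = 2.00 × 10^-6 + (2.00 × 10^-6)²/(2.69 × 10^-8) = 1.51 × 10^-4 M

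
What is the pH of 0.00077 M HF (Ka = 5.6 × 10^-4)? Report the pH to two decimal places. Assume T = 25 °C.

pH = 3.36

HF ⇌ F- + H+
Let x = [H+] at equilibrium. Ka = x²/(0.00077 − x).
x is not negligible relative to C₀; solve x² + 0.00056·x − 4.31e-07 = 0.
x = (−Ka + √(Ka² + 4·Ka·C₀))/2 = 4.34 × 10^-4 M
pH = −log(4.34 × 10^-4) = 3.36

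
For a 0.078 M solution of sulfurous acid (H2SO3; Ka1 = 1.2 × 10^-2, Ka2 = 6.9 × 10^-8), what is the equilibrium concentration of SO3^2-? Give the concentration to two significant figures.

6.9 × 10^-8 M

First ionization gives [H+] ≈ [HSO3-] = 2.52 × 10^-2 M.
Second step: Ka2 = [H+][SO3^2-]/[HSO3-] ≈ [SO3^2-] (since [H+] ≈ [HSO3-]).
So [SO3^2-] ≈ Ka2.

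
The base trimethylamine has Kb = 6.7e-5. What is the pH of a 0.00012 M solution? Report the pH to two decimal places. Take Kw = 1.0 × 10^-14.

pH = 9.79

(CH3)3N + H2O ⇌ (CH3)3NH+ + OH-
From the ICE table, Kb = [OH-]²/(0.00012 − [OH-]) = 6.7 × 10^-5.
Here C₀/Kb ≈ 1.79, so the small-[OH-] approximation fails. Use the quadratic:
[OH-] = (−Kb + √(Kb² + 4·Kb·C₀))/2 = 6.22 × 10^-5 M
pOH = −log(6.22 × 10^-5) = 4.21; pH = 14.00 − 4.21 = 9.79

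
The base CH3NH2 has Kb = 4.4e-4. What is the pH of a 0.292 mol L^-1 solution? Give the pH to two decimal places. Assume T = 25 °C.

pH = 12.05

CH3NH2 + H2O ⇌ CH3NH3+ + OH-
From the ICE table, Kb = [OH-]²/(0.292 − [OH-]) = 4.4 × 10^-4.
Since Kb ≪ C₀, [OH-] ≈ √(Kb·C₀) = 1.13 × 10^-2 M.
([OH-]/C₀ = 3.9% < 5%, so the approximation holds.)
pOH = 1.95, so pH = 14.00 − pOH = 12.05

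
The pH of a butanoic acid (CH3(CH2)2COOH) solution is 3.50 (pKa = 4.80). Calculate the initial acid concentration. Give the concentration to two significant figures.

[H+] = 10^(-3.50) = 3.16 × 10^-4 M = x
Ka = 10^(−4.80) = 1.58 × 10^-5
Ka = x²/(C₀ − x) ⇒ C₀ = x + x²/Ka
C₀ = 3.16 × 10^-4 + (3.16 × 10^-4)²/(1.58 × 10^-5) = 6.64 × 10^-3 M

C₀ = 6.6 × 10^-3 M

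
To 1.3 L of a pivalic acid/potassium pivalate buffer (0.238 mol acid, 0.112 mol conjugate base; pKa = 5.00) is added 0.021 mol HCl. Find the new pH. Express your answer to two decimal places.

After neutralization: n((CH3)3CCOOH) = 0.259 mol, n((CH3)3CCOO-) = 0.091 mol.
pH = pKa + log(n_(CH3)3CCOO-/n_(CH3)3CCOOH) = 5.00 + log(0.091/0.259) = 5.00 + (-0.454)

pH = 4.55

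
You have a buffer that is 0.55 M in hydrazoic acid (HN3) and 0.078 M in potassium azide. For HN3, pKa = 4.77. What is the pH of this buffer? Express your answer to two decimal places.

pH = 3.92

Using pH = pKa + log([base]/[acid]) with [base]/[acid] = 0.078/0.55:
pH = 4.77 + (-0.848) = 3.92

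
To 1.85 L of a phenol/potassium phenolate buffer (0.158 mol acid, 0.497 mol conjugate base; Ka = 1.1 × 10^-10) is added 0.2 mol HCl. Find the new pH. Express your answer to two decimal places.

After neutralization: n(C6H5OH) = 0.358 mol, n(C6H5O-) = 0.297 mol.
pKa = −log(1.1 × 10^-10) = 9.959
pH = pKa + log(n_C6H5O-/n_C6H5OH) = 9.959 + log(0.297/0.358) = 9.959 + (-0.081)

pH = 9.88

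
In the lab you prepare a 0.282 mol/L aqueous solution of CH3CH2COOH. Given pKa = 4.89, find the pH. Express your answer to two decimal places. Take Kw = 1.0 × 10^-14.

pH = 2.72

CH3CH2COOH ⇌ CH3CH2COO- + H+
Ka = 10^(−4.89) = 1.29 × 10^-5
Ka = x²/(0.282 − x) = 1.29 × 10^-5
Neglecting x in the denominator: x = √(1.29 × 10^-5 × 0.282) = 1.91 × 10^-3 M
pH = −log(1.91 × 10^-3) = 2.72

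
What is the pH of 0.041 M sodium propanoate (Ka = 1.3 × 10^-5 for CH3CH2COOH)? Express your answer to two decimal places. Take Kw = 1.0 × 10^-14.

pH = 8.75

CH3CH2COO- is the conjugate base of the weak acid CH3CH2COOH.
Kb = Kw/Ka = 1.0×10^-14 / 1.3 × 10^-5 = 7.69 × 10^-10
Kb = x²/(0.041 − x) = 7.69 × 10^-10
Since Kb ≪ C₀, x ≈ √(Kb·C₀) = 5.62 × 10^-6 M.
Check: 0.014% ionized — well under 5%, approximation valid.
pOH = 5.25, so pH = 14.00 − pOH = 8.75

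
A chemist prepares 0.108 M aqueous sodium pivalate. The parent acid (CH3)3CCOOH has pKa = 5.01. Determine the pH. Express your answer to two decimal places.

(CH3)3CCOO- is the conjugate base of the weak acid (CH3)3CCOOH.
Ka = 10^(−5.01) = 9.77 × 10^-6
Kb = Kw/Ka = 1.0×10^-14 / 9.77 × 10^-6 = 1.02 × 10^-9
Kb = x²/(0.108 − x) = 1.02 × 10^-9
Assume x ≪ 0.108: x ≈ √(1.02 × 10^-9 × 0.108) = 1.05 × 10^-5 M
(x/C₀ = 0.0097% < 5%, so the approximation holds.)
pOH = 4.98, so pH = 14.00 − pOH = 9.02

pH = 9.02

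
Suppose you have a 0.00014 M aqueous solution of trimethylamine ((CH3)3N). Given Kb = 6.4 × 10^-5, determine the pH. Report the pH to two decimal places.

pH = 9.83

(CH3)3N + H2O ⇌ (CH3)3NH+ + OH-
From the ICE table, Kb = x²/(0.00014 − x) = 6.4 × 10^-5.
Here C₀/Kb ≈ 2.19, so the small-x approximation fails. Use the quadratic:
x = (−Kb + √(Kb² + 4·Kb·C₀))/2 = 6.79 × 10^-5 M
pOH = −log(6.79 × 10^-5) = 4.17; pH = 14.00 − 4.17 = 9.83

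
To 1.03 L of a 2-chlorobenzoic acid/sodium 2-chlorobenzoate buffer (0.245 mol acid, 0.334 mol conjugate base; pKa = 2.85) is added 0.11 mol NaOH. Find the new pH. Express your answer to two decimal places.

pH = 3.37

After neutralization: n(ClC6H4COOH) = 0.135 mol, n(ClC6H4COO-) = 0.444 mol.
pH = pKa + log([A⁻]/[HA]) = 2.85 + log(0.444/0.135) = 2.85 +0.517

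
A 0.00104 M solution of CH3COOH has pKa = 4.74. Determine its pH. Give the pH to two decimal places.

CH3COOH ⇌ CH3COO- + H+
Ka = 10^(−4.74) = 1.82 × 10^-5
Ka = [H+]²/(0.00104 − [H+]) = 1.82 × 10^-5
Here C₀/Ka ≈ 57.1, so the small-[H+] approximation fails. Use the quadratic:
[H+] = [−1.82e-05 + √(1.82e-05² + 7.57e-08)]/2 = 1.29 × 10^-4 M
pH = −log(1.29 × 10^-4) = 3.89

pH = 3.89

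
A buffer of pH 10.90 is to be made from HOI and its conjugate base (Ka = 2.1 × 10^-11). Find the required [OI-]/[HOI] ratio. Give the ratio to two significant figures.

ratio = 1.7

pKa = -log(2.1 × 10^-11) = 10.678
pH = pKa + log(r) ⇒ log(r) = 10.90 − 10.678 = +0.222
r = [OI-]/[HOI] = 10^(+0.222) = 1.67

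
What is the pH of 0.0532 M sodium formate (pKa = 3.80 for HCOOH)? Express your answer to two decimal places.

HCOO- is the conjugate base of the weak acid HCOOH.
Ka = 10^(−3.80) = 1.58 × 10^-4
Kb = Kw/Ka = 1.0×10^-14 / 1.58 × 10^-4 = 6.33 × 10^-11
Kb = x²/(0.0532 − x) = 6.33 × 10^-11
Neglecting x in the denominator: x = √(6.33 × 10^-11 × 0.0532) = 1.84 × 10^-6 M
Check: 0.0034% ionized — well under 5%, approximation valid.
pOH = 5.74, so pH = 14.00 − pOH = 8.26

pH = 8.26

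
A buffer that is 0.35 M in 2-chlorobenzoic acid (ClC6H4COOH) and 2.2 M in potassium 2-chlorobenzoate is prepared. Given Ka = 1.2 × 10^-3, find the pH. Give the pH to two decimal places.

pH = 3.72

pKa = −log(1.2 × 10^-3) = 2.921
Henderson–Hasselbalch: pH = pKa + log([ClC6H4COO-]/[ClC6H4COOH]) = 2.921 + log(2.2/0.35)
pH = 2.921 + (+0.798) = 3.72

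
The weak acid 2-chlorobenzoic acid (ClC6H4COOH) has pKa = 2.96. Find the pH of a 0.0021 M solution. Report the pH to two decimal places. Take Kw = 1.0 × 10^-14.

pH = 2.97

ClC6H4COOH ⇌ ClC6H4COO- + H+
Ka = 10^(−2.96) = 1.10 × 10^-3
From the ICE table, Ka = x²/(0.0021 − x) = 1.10 × 10^-3.
x is not negligible relative to C₀; solve x² + 0.0011·x − 2.31e-06 = 0.
x = (−Ka + √(Ka² + 4·Ka·C₀))/2 = 1.07 × 10^-3 M
pH = −log(1.07 × 10^-3) = 2.97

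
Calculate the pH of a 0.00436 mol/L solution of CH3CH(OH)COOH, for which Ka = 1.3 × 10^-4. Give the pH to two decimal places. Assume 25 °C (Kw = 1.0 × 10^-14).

CH3CH(OH)COOH ⇌ CH3CH(OH)COO- + H+
Ka = [H+]²/(0.00436 − [H+]) = 1.3 × 10^-4
[H+] is not negligible relative to C₀; solve [H+]² + 0.00013·[H+] − 5.67e-07 = 0.
[H+] = [−0.00013 + √(0.00013² + 2.27e-06)]/2 = 6.91 × 10^-4 M
pH = −log(6.91 × 10^-4) = 3.16

pH = 3.16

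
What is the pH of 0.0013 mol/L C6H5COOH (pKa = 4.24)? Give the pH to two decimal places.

C6H5COOH ⇌ C6H5COO- + H+
Ka = 10^(−4.24) = 5.75 × 10^-5
Let x = [H+] at equilibrium. Ka = x²/(0.0013 − x).
Here C₀/Ka ≈ 22.6, so the small-x approximation fails. Use the quadratic:
x = (−Ka + √(Ka² + 4·Ka·C₀))/2 = 2.46 × 10^-4 M
pH = −log(2.46 × 10^-4) = 3.61

pH = 3.61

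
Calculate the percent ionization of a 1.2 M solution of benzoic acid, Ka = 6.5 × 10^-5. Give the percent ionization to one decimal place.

0.7%

C6H5COOH ⇌ C6H5COO- + H+; let x = [H+] at equilibrium.
x ≈ √(Ka·C₀) = √(6.5 × 10^-5 × 1.2) = 8.83 × 10^-3 M
% ionization = x/C₀ × 100% = 8.83 × 10^-3/1.2 × 100% = 0.7%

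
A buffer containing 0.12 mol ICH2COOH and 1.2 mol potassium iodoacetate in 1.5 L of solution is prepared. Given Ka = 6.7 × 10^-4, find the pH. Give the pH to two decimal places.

pKa = −log(6.7 × 10^-4) = 3.174
Henderson–Hasselbalch: pH = pKa + log([ICH2COO-]/[ICH2COOH]) = 3.174 + log(1.2/0.12)
pH = 3.174 + (+1.000) = 4.17

pH = 4.17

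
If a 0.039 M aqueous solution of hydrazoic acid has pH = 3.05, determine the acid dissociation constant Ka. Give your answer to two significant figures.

[H+] = 10^(-3.05) = 8.91 × 10^-4 M
At equilibrium [HA] = 0.039 − 8.91 × 10^-4 = 3.81 × 10^-2 M
Ka = [H+][A-]/[HA] = (8.91 × 10^-4)² / 3.81 × 10^-2 = 2.1 × 10^-5

Ka = 2.1 × 10^-5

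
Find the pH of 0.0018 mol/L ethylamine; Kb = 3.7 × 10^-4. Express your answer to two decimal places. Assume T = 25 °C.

C2H5NH2 + H2O ⇌ C2H5NH3+ + OH-
From the ICE table, Kb = [OH-]²/(0.0018 − [OH-]) = 3.7 × 10^-4.
[OH-] is not negligible relative to C₀; solve [OH-]² + 0.00037·[OH-] − 6.66e-07 = 0.
[OH-] = (−Kb + √(Kb² + 4·Kb·C₀))/2 = 6.52 × 10^-4 M
pOH = 3.19, so pH = 14.00 − pOH = 10.81

pH = 10.81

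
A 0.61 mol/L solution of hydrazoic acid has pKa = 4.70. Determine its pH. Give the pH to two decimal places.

HN3 ⇌ N3- + H+
Ka = 10^(−4.70) = 2.00 × 10^-5
From the ICE table, Ka = [H+]²/(0.61 − [H+]) = 2.00 × 10^-5.
Since Ka ≪ C₀, [H+] ≈ √(Ka·C₀) = 3.49 × 10^-3 M.
([H+]/C₀ = 0.57% < 5%, so the approximation holds.)
pH = −log[H+] = −log(3.49 × 10^-3) = 2.46

pH = 2.46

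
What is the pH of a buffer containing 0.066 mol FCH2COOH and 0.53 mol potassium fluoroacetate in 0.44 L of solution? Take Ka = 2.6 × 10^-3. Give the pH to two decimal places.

pKa = −log(2.6 × 10^-3) = 2.585
Henderson–Hasselbalch: pH = pKa + log([FCH2COO-]/[FCH2COOH]) = 2.585 + log(0.53/0.066)
pH = 2.585 + (+0.905) = 3.49

pH = 3.49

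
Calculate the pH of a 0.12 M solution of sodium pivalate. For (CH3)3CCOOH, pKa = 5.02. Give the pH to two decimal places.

(CH3)3CCOO- is the conjugate base of the weak acid (CH3)3CCOOH.
Ka = 10^(−5.02) = 9.55 × 10^-6
Kb = Kw/Ka = 1.0×10^-14 / 9.55 × 10^-6 = 1.05 × 10^-9
Kb = x²/(0.12 − x) = 1.05 × 10^-9
Assume x ≪ 0.12: x ≈ √(1.05 × 10^-9 × 0.12) = 1.12 × 10^-5 M
pOH = −log(1.12 × 10^-5) = 4.95; pH = 14.00 − 4.95 = 9.05

pH = 9.05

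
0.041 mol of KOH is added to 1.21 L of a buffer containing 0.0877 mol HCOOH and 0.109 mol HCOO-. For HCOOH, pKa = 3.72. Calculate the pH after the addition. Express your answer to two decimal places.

After neutralization: n(HCOOH) = 0.0467 mol, n(HCOO-) = 0.15 mol.
pH = pKa + log(n_HCOO-/n_HCOOH) = 3.72 + log(0.15/0.0467) = 3.72 + (+0.507)

pH = 4.23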